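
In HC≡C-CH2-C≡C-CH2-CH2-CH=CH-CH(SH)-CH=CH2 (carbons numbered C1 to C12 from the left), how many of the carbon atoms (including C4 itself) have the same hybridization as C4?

C4 is sp (two π bonds).
C1: sp ✓
C2: sp ✓
C3: sp3
C4: sp ✓
C5: sp ✓
C6: sp3
C7: sp3
C8: sp2
C9: sp2
C10: sp3
C11: sp2
C12: sp2
4 carbons are sp.

4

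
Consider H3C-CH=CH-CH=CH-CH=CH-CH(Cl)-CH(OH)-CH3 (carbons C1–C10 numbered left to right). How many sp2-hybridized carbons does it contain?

6

C1: sp3
C2: sp2 ✓
C3: sp2 ✓
C4: sp2 ✓
C5: sp2 ✓
C6: sp2 ✓
C7: sp2 ✓
C8: sp3
C9: sp3
C10: sp3
C2, C3, C4, C5, C6, C7 → 6 sp2 carbons.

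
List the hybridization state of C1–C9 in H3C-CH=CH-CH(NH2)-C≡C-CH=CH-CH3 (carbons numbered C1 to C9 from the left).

C1 sp3, C2 sp2, C3 sp2, C4 sp3, C5 sp, C6 sp, C7 sp2, C8 sp2, C9 sp3

C1 — 4 σ bonds. Steric number 4, so sp3.
C2: 3 σ bonds, plus one π bond — 3 electron domains, sp2.
C3 (3 σ bonds, plus one π bond) has steric number 3: sp2.
C4 is sp3: 4 σ bonds, 4 electron-density regions.
C5 carries 2 σ bonds, plus two π bonds, giving a steric number of 2, so it is sp.
C6: 2 σ bonds, plus two π bonds — 2 electron domains, sp.
C7 — 3 σ bonds, plus one π bond. Steric number 3, so sp2.
C8 is sp2: 3 σ bonds, plus one π bond, 3 electron-density regions.
C9 is sp3: 4 σ bonds, 4 electron-density regions.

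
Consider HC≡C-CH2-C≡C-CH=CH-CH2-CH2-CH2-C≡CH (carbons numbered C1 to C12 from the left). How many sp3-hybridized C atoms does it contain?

4

C1: sp
C2: sp
C3: sp3 ✓
C4: sp
C5: sp
C6: sp2
C7: sp2
C8: sp3 ✓
C9: sp3 ✓
C10: sp3 ✓
C11: sp
C12: sp
C3, C8, C9, C10 → 4 sp3 carbons.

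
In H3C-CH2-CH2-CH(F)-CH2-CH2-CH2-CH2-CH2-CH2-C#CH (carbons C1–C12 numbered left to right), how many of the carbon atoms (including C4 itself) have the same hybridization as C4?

C4 is sp3 (only σ bonds).
C1: sp3 ✓
C2: sp3 ✓
C3: sp3 ✓
C4: sp3 ✓
C5: sp3 ✓
C6: sp3 ✓
C7: sp3 ✓
C8: sp3 ✓
C9: sp3 ✓
C10: sp3 ✓
C11: sp
C12: sp
10 carbons are sp3.

10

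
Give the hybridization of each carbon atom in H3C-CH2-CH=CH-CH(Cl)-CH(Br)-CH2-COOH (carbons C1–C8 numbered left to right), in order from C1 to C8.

C1 sp3, C2 sp3, C3 sp2, C4 sp2, C5 sp3, C6 sp3, C7 sp3, C8 sp2

C1 carries 4 σ bonds, giving a steric number of 4, so it is sp3.
C2 has 4 σ bonds: steric number 4 → sp3.
C3 carries 3 σ bonds, plus one π bond, giving a steric number of 3, so it is sp2.
C4 — 3 σ bonds, plus one π bond. Steric number 3, so sp2.
C5 is sp3: 4 σ bonds, 4 electron-density regions.
C6 carries 4 σ bonds, giving a steric number of 4, so it is sp3.
C7: 4 σ bonds; 4 regions of electron density → sp3.
C8: 3 σ bonds, plus one π bond; 3 regions of electron density → sp2.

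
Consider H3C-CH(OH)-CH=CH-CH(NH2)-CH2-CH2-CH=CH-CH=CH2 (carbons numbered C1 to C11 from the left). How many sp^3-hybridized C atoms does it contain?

5

C1: sp3 ✓
C2: sp3 ✓
C3: sp2
C4: sp2
C5: sp3 ✓
C6: sp3 ✓
C7: sp3 ✓
C8: sp2
C9: sp2
C10: sp2
C11: sp2
C1, C2, C5, C6, C7 → 5 sp3 carbons.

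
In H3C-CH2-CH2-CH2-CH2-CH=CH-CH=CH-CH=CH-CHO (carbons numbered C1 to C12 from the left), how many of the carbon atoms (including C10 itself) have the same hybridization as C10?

7

C10 is sp2 (one π bond).
C1: sp3
C2: sp3
C3: sp3
C4: sp3
C5: sp3
C6: sp2 ✓
C7: sp2 ✓
C8: sp2 ✓
C9: sp2 ✓
C10: sp2 ✓
C11: sp2 ✓
C12: sp2 ✓
7 carbons are sp2.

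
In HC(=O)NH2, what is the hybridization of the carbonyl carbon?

The carbonyl carbon carries 3 σ bonds, plus one π bond, giving a steric number of 3, so it is sp2.

sp²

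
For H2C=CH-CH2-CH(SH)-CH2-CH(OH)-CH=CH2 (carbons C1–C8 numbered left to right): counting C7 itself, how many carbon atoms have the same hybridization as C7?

4

C7 is sp2 (one π bond).
C1: sp2 ✓
C2: sp2 ✓
C3: sp3
C4: sp3
C5: sp3
C6: sp3
C7: sp2 ✓
C8: sp2 ✓
4 carbons are sp2.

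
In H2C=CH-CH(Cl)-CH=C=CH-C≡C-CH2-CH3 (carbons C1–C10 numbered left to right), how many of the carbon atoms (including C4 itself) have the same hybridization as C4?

4

C4 is sp2 (one π bond).
C1: sp2 ✓
C2: sp2 ✓
C3: sp3
C4: sp2 ✓
C5: sp
C6: sp2 ✓
C7: sp
C8: sp
C9: sp3
C10: sp3
4 carbons are sp2.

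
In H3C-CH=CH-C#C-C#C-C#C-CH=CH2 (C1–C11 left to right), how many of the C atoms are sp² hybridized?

4

C1: sp3
C2: sp2 ✓
C3: sp2 ✓
C4: sp
C5: sp
C6: sp
C7: sp
C8: sp
C9: sp
C10: sp2 ✓
C11: sp2 ✓
C2, C3, C10, C11 → 4 sp2 carbons.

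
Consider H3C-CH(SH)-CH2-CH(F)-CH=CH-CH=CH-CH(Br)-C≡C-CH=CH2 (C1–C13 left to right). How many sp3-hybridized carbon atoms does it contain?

C1: sp3 ✓
C2: sp3 ✓
C3: sp3 ✓
C4: sp3 ✓
C5: sp2
C6: sp2
C7: sp2
C8: sp2
C9: sp3 ✓
C10: sp
C11: sp
C12: sp2
C13: sp2
C1, C2, C3, C4, C9 → 5 sp3 carbons.

5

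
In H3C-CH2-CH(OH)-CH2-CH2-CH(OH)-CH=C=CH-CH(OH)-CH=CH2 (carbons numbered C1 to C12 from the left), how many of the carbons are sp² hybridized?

C1: sp3
C2: sp3
C3: sp3
C4: sp3
C5: sp3
C6: sp3
C7: sp2 ✓
C8: sp
C9: sp2 ✓
C10: sp3
C11: sp2 ✓
C12: sp2 ✓
C7, C9, C11, C12 → 4 sp2 carbons.

4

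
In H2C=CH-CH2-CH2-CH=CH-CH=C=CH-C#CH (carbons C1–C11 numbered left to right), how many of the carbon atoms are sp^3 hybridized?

2

C1: sp2
C2: sp2
C3: sp3 ✓
C4: sp3 ✓
C5: sp2
C6: sp2
C7: sp2
C8: sp
C9: sp2
C10: sp
C11: sp
C3, C4 → 2 sp3 carbons.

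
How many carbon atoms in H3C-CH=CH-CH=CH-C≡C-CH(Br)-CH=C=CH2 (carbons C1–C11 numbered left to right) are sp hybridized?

3

C1: sp3
C2: sp2
C3: sp2
C4: sp2
C5: sp2
C6: sp ✓
C7: sp ✓
C8: sp3
C9: sp2
C10: sp ✓
C11: sp2
C6, C7, C10 → 3 sp carbons.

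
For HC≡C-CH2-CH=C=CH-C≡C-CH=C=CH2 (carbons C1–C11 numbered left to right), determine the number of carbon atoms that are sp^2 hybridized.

C1: sp
C2: sp
C3: sp3
C4: sp2 ✓
C5: sp
C6: sp2 ✓
C7: sp
C8: sp
C9: sp2 ✓
C10: sp
C11: sp2 ✓
C4, C6, C9, C11 → 4 sp2 carbons.

4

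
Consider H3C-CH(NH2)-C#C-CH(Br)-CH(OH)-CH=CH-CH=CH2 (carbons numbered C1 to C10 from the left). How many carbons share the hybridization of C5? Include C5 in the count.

4

C5 is sp3 (only σ bonds).
C1: sp3 ✓
C2: sp3 ✓
C3: sp
C4: sp
C5: sp3 ✓
C6: sp3 ✓
C7: sp2
C8: sp2
C9: sp2
C10: sp2
4 carbons are sp3.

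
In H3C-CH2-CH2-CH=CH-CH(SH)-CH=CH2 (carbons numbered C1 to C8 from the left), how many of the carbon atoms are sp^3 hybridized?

C1: sp3 ✓
C2: sp3 ✓
C3: sp3 ✓
C4: sp2
C5: sp2
C6: sp3 ✓
C7: sp2
C8: sp2
C1, C2, C3, C6 → 4 sp3 carbons.

4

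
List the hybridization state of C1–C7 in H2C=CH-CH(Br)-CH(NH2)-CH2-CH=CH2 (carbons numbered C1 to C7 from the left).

C1 sp2, C2 sp2, C3 sp3, C4 sp3, C5 sp3, C6 sp2, C7 sp2

C1 is sp2: 3 σ bonds, plus one π bond, 3 electron-density regions.
C2 — 3 σ bonds, plus one π bond. Steric number 3, so sp2.
C3 has 4 σ bonds: steric number 4 → sp3.
C4: 4 σ bonds; 4 regions of electron density → sp3.
C5 is sp3: 4 σ bonds, 4 electron-density regions.
C6 has 3 σ bonds, plus one π bond: steric number 3 → sp2.
C7: 3 σ bonds, plus one π bond; 3 regions of electron density → sp2.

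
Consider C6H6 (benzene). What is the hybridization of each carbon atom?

Every ring carbon has three σ bonds and contributes one p electron to the aromatic π system.

sp²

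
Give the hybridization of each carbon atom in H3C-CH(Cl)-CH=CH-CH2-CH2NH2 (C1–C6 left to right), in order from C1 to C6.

C1 sp3, C2 sp3, C3 sp2, C4 sp2, C5 sp3, C6 sp3

C1 — 4 σ bonds. Steric number 4, so sp3.
C2 has 4 σ bonds: steric number 4 → sp3.
C3 — 3 σ bonds, plus one π bond. Steric number 3, so sp2.
C4 is sp2: 3 σ bonds, plus one π bond, 3 electron-density regions.
C5 carries 4 σ bonds, giving a steric number of 4, so it is sp3.
C6 — 4 σ bonds. Steric number 4, so sp3.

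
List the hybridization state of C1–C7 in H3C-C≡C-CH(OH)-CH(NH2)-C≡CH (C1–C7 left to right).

C1 — 4 σ bonds. Steric number 4, so sp3.
C2 has 2 σ bonds, plus two π bonds: steric number 2 → sp.
C3 has 2 σ bonds, plus two π bonds: steric number 2 → sp.
C4 is sp3: 4 σ bonds, 4 electron-density regions.
C5 (4 σ bonds) has steric number 4: sp3.
C6 carries 2 σ bonds, plus two π bonds, giving a steric number of 2, so it is sp.
C7 — 2 σ bonds, plus two π bonds. Steric number 2, so sp.

C1 sp3, C2 sp, C3 sp, C4 sp3, C5 sp3, C6 sp, C7 sp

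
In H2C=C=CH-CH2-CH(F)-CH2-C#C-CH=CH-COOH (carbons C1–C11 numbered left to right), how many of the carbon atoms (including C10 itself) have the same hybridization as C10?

C10 is sp2 (one π bond).
C1: sp2 ✓
C2: sp
C3: sp2 ✓
C4: sp3
C5: sp3
C6: sp3
C7: sp
C8: sp
C9: sp2 ✓
C10: sp2 ✓
C11: sp2 ✓
5 carbons are sp2.

5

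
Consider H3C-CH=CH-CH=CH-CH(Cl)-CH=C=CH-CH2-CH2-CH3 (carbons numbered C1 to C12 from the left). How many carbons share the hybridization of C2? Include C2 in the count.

C2 is sp2 (one π bond).
C1: sp3
C2: sp2 ✓
C3: sp2 ✓
C4: sp2 ✓
C5: sp2 ✓
C6: sp3
C7: sp2 ✓
C8: sp
C9: sp2 ✓
C10: sp3
C11: sp3
C12: sp3
6 carbons are sp2.

6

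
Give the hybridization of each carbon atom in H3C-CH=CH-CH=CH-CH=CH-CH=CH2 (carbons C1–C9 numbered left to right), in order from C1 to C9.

C1 (4 σ bonds) has steric number 4: sp3.
C2 has 3 σ bonds, plus one π bond: steric number 3 → sp2.
C3 is sp2: 3 σ bonds, plus one π bond, 3 electron-density regions.
C4: 3 σ bonds, plus one π bond — 3 electron domains, sp2.
C5 — 3 σ bonds, plus one π bond. Steric number 3, so sp2.
C6 — 3 σ bonds, plus one π bond. Steric number 3, so sp2.
C7 carries 3 σ bonds, plus one π bond, giving a steric number of 3, so it is sp2.
C8: 3 σ bonds, plus one π bond — 3 electron domains, sp2.
C9 has 3 σ bonds, plus one π bond: steric number 3 → sp2.

C1 sp3, C2 sp2, C3 sp2, C4 sp2, C5 sp2, C6 sp2, C7 sp2, C8 sp2, C9 sp2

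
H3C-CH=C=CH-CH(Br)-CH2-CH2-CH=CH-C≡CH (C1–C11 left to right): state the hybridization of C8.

sp²

C8 (3 σ bonds, plus one π bond) has steric number 3: sp2.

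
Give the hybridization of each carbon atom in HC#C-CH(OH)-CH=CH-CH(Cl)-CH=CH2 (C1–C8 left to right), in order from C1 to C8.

C1 has 2 σ bonds, plus two π bonds: steric number 2 → sp.
C2: 2 σ bonds, plus two π bonds; 2 regions of electron density → sp.
C3: 4 σ bonds; 4 regions of electron density → sp3.
C4: 3 σ bonds, plus one π bond; 3 regions of electron density → sp2.
C5 carries 3 σ bonds, plus one π bond, giving a steric number of 3, so it is sp2.
C6 is sp3: 4 σ bonds, 4 electron-density regions.
C7 — 3 σ bonds, plus one π bond. Steric number 3, so sp2.
C8 (3 σ bonds, plus one π bond) has steric number 3: sp2.

C1 sp, C2 sp, C3 sp3, C4 sp2, C5 sp2, C6 sp3, C7 sp2, C8 sp2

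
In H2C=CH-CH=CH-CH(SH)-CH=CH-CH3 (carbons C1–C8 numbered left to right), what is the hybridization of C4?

C4 — 3 σ bonds, plus one π bond. Steric number 3, so sp2.

sp^2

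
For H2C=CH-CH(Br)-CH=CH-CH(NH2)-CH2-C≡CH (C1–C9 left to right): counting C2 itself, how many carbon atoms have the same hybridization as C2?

4

C2 is sp2 (one π bond).
C1: sp2 ✓
C2: sp2 ✓
C3: sp3
C4: sp2 ✓
C5: sp2 ✓
C6: sp3
C7: sp3
C8: sp
C9: sp
4 carbons are sp2.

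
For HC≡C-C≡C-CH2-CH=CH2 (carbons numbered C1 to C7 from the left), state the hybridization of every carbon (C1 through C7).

C1 sp, C2 sp, C3 sp, C4 sp, C5 sp3, C6 sp2, C7 sp2

C1: 2 σ bonds, plus two π bonds — 2 electron domains, sp.
C2 carries 2 σ bonds, plus two π bonds, giving a steric number of 2, so it is sp.
C3: 2 σ bonds, plus two π bonds; 2 regions of electron density → sp.
C4 is sp: 2 σ bonds, plus two π bonds, 2 electron-density regions.
C5: 4 σ bonds — 4 electron domains, sp3.
C6 is sp2: 3 σ bonds, plus one π bond, 3 electron-density regions.
C7: 3 σ bonds, plus one π bond — 3 electron domains, sp2.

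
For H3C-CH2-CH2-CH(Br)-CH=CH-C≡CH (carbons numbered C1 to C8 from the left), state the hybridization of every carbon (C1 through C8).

C1 has 4 σ bonds: steric number 4 → sp3.
C2: 4 σ bonds — 4 electron domains, sp3.
C3: 4 σ bonds — 4 electron domains, sp3.
C4: 4 σ bonds; 4 regions of electron density → sp3.
C5 (3 σ bonds, plus one π bond) has steric number 3: sp2.
C6 carries 3 σ bonds, plus one π bond, giving a steric number of 3, so it is sp2.
C7: 2 σ bonds, plus two π bonds; 2 regions of electron density → sp.
C8 — 2 σ bonds, plus two π bonds. Steric number 2, so sp.

C1 sp3, C2 sp3, C3 sp3, C4 sp3, C5 sp2, C6 sp2, C7 sp, C8 sp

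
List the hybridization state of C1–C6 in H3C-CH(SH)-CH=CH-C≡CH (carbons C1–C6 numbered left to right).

C1 — 4 σ bonds. Steric number 4, so sp3.
C2: 4 σ bonds — 4 electron domains, sp3.
C3 is sp2: 3 σ bonds, plus one π bond, 3 electron-density regions.
C4: 3 σ bonds, plus one π bond; 3 regions of electron density → sp2.
C5 (2 σ bonds, plus two π bonds) has steric number 2: sp.
C6 (2 σ bonds, plus two π bonds) has steric number 2: sp.

C1 sp3, C2 sp3, C3 sp2, C4 sp2, C5 sp, C6 sp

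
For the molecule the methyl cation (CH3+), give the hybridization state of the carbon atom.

Three σ bonds to H, empty p orbital → sp2, trigonal planar.

sp2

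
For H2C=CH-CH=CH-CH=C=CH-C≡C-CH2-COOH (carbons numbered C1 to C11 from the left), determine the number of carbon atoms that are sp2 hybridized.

7

C1: sp2 ✓
C2: sp2 ✓
C3: sp2 ✓
C4: sp2 ✓
C5: sp2 ✓
C6: sp
C7: sp2 ✓
C8: sp
C9: sp
C10: sp3
C11: sp2 ✓
C1, C2, C3, C4, C5, C7, C11 → 7 sp2 carbons.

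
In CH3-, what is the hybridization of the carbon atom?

sp3

Three σ bonds + one lone pair = steric number 4 → sp3, pyramidal.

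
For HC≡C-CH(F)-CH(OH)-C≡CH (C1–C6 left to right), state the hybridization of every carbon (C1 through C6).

C1 sp, C2 sp, C3 sp3, C4 sp3, C5 sp, C6 sp

C1: 2 σ bonds, plus two π bonds — 2 electron domains, sp.
C2: 2 σ bonds, plus two π bonds — 2 electron domains, sp.
C3 — 4 σ bonds. Steric number 4, so sp3.
C4 — 4 σ bonds. Steric number 4, so sp3.
C5: 2 σ bonds, plus two π bonds; 2 regions of electron density → sp.
C6 carries 2 σ bonds, plus two π bonds, giving a steric number of 2, so it is sp.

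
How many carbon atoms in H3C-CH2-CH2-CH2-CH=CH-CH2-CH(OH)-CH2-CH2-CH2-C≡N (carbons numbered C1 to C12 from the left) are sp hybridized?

1

C1: sp3
C2: sp3
C3: sp3
C4: sp3
C5: sp2
C6: sp2
C7: sp3
C8: sp3
C9: sp3
C10: sp3
C11: sp3
C12: sp ✓
C12 → 1 sp carbon.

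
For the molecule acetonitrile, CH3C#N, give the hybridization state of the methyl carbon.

sp^3

The methyl carbon has 4 σ bonds: steric number 4 → sp3.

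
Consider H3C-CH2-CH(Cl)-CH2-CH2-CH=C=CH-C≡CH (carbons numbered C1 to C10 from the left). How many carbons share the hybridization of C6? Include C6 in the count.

2

C6 is sp2 (one π bond).
C1: sp3
C2: sp3
C3: sp3
C4: sp3
C5: sp3
C6: sp2 ✓
C7: sp
C8: sp2 ✓
C9: sp
C10: sp
2 carbons are sp2.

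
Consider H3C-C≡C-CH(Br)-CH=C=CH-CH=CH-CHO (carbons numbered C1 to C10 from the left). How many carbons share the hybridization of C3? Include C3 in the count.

C3 is sp (two π bonds).
C1: sp3
C2: sp ✓
C3: sp ✓
C4: sp3
C5: sp2
C6: sp ✓
C7: sp2
C8: sp2
C9: sp2
C10: sp2
3 carbons are sp.

3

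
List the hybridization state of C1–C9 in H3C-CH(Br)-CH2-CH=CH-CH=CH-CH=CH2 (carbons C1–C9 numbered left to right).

C1 has 4 σ bonds: steric number 4 → sp3.
C2: 4 σ bonds — 4 electron domains, sp3.
C3 (4 σ bonds) has steric number 4: sp3.
C4 (3 σ bonds, plus one π bond) has steric number 3: sp2.
C5 has 3 σ bonds, plus one π bond: steric number 3 → sp2.
C6 carries 3 σ bonds, plus one π bond, giving a steric number of 3, so it is sp2.
C7 has 3 σ bonds, plus one π bond: steric number 3 → sp2.
C8 — 3 σ bonds, plus one π bond. Steric number 3, so sp2.
C9: 3 σ bonds, plus one π bond — 3 electron domains, sp2.

C1 sp3, C2 sp3, C3 sp3, C4 sp2, C5 sp2, C6 sp2, C7 sp2, C8 sp2, C9 sp2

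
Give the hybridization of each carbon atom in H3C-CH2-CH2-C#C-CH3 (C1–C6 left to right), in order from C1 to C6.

C1 (4 σ bonds) has steric number 4: sp3.
C2 carries 4 σ bonds, giving a steric number of 4, so it is sp3.
C3: 4 σ bonds; 4 regions of electron density → sp3.
C4: 2 σ bonds, plus two π bonds — 2 electron domains, sp.
C5 is sp: 2 σ bonds, plus two π bonds, 2 electron-density regions.
C6: 4 σ bonds — 4 electron domains, sp3.

C1 sp3, C2 sp3, C3 sp3, C4 sp, C5 sp, C6 sp3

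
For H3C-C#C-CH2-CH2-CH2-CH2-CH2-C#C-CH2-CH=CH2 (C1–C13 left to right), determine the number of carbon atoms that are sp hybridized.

4

C1: sp3
C2: sp ✓
C3: sp ✓
C4: sp3
C5: sp3
C6: sp3
C7: sp3
C8: sp3
C9: sp ✓
C10: sp ✓
C11: sp3
C12: sp2
C13: sp2
C2, C3, C9, C10 → 4 sp carbons.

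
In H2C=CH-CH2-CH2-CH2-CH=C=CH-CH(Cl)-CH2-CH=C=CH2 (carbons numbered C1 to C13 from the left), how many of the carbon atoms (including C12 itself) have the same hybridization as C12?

C12 is sp (two π bonds).
C1: sp2
C2: sp2
C3: sp3
C4: sp3
C5: sp3
C6: sp2
C7: sp ✓
C8: sp2
C9: sp3
C10: sp3
C11: sp2
C12: sp ✓
C13: sp2
2 carbons are sp.

2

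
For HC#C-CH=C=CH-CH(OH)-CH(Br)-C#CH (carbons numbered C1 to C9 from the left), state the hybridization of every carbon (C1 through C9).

C1: 2 σ bonds, plus two π bonds; 2 regions of electron density → sp.
C2 — 2 σ bonds, plus two π bonds. Steric number 2, so sp.
C3 carries 3 σ bonds, plus one π bond, giving a steric number of 3, so it is sp2.
C4: 2 σ bonds, plus two π bonds; 2 regions of electron density → sp.
C5 — 3 σ bonds, plus one π bond. Steric number 3, so sp2.
C6 is sp3: 4 σ bonds, 4 electron-density regions.
C7 carries 4 σ bonds, giving a steric number of 4, so it is sp3.
C8: 2 σ bonds, plus two π bonds — 2 electron domains, sp.
C9 is sp: 2 σ bonds, plus two π bonds, 2 electron-density regions.

C1 sp, C2 sp, C3 sp2, C4 sp, C5 sp2, C6 sp3, C7 sp3, C8 sp, C9 sp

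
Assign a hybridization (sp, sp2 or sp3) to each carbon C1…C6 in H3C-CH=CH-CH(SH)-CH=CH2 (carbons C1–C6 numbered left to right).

C1 sp3, C2 sp2, C3 sp2, C4 sp3, C5 sp2, C6 sp2

C1: 4 σ bonds — 4 electron domains, sp3.
C2 (3 σ bonds, plus one π bond) has steric number 3: sp2.
C3 (3 σ bonds, plus one π bond) has steric number 3: sp2.
C4 — 4 σ bonds. Steric number 4, so sp3.
C5: 3 σ bonds, plus one π bond — 3 electron domains, sp2.
C6 has 3 σ bonds, plus one π bond: steric number 3 → sp2.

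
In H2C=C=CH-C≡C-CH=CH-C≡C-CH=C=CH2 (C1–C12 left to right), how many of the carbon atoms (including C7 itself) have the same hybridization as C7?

6

C7 is sp2 (one π bond).
C1: sp2 ✓
C2: sp
C3: sp2 ✓
C4: sp
C5: sp
C6: sp2 ✓
C7: sp2 ✓
C8: sp
C9: sp
C10: sp2 ✓
C11: sp
C12: sp2 ✓
6 carbons are sp2.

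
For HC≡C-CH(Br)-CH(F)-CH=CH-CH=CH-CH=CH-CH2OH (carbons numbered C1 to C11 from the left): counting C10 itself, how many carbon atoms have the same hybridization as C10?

6

C10 is sp2 (one π bond).
C1: sp
C2: sp
C3: sp3
C4: sp3
C5: sp2 ✓
C6: sp2 ✓
C7: sp2 ✓
C8: sp2 ✓
C9: sp2 ✓
C10: sp2 ✓
C11: sp3
6 carbons are sp2.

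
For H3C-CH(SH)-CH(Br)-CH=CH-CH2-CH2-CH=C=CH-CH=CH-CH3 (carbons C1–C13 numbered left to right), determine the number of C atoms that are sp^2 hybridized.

C1: sp3
C2: sp3
C3: sp3
C4: sp2 ✓
C5: sp2 ✓
C6: sp3
C7: sp3
C8: sp2 ✓
C9: sp
C10: sp2 ✓
C11: sp2 ✓
C12: sp2 ✓
C13: sp3
C4, C5, C8, C10, C11, C12 → 6 sp2 carbons.

6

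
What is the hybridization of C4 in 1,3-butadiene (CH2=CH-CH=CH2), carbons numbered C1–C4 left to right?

sp²

C4 — 3 σ bonds, plus one π bond. Steric number 3, so sp2.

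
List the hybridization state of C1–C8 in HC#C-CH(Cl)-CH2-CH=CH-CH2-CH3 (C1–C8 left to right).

C1 sp, C2 sp, C3 sp3, C4 sp3, C5 sp2, C6 sp2, C7 sp3, C8 sp3

C1: 2 σ bonds, plus two π bonds; 2 regions of electron density → sp.
C2: 2 σ bonds, plus two π bonds; 2 regions of electron density → sp.
C3: 4 σ bonds — 4 electron domains, sp3.
C4 (4 σ bonds) has steric number 4: sp3.
C5 is sp2: 3 σ bonds, plus one π bond, 3 electron-density regions.
C6 is sp2: 3 σ bonds, plus one π bond, 3 electron-density regions.
C7 has 4 σ bonds: steric number 4 → sp3.
C8: 4 σ bonds; 4 regions of electron density → sp3.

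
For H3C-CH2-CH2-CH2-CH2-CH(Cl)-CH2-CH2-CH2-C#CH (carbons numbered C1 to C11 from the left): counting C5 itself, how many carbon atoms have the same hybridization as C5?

C5 is sp3 (only σ bonds).
C1: sp3 ✓
C2: sp3 ✓
C3: sp3 ✓
C4: sp3 ✓
C5: sp3 ✓
C6: sp3 ✓
C7: sp3 ✓
C8: sp3 ✓
C9: sp3 ✓
C10: sp
C11: sp
9 carbons are sp3.

9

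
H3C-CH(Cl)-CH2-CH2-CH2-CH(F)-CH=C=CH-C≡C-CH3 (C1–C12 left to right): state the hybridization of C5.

C5: 4 σ bonds; 4 regions of electron density → sp3.

sp3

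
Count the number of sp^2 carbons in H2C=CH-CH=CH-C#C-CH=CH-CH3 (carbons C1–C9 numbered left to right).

6

C1: sp2 ✓
C2: sp2 ✓
C3: sp2 ✓
C4: sp2 ✓
C5: sp
C6: sp
C7: sp2 ✓
C8: sp2 ✓
C9: sp3
C1, C2, C3, C4, C7, C8 → 6 sp2 carbons.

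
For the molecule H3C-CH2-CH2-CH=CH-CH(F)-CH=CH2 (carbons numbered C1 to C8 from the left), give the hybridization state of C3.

sp³

C3: 4 σ bonds; 4 regions of electron density → sp3.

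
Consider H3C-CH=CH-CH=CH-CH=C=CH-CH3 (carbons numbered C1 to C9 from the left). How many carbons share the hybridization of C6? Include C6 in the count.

6

C6 is sp2 (one π bond).
C1: sp3
C2: sp2 ✓
C3: sp2 ✓
C4: sp2 ✓
C5: sp2 ✓
C6: sp2 ✓
C7: sp
C8: sp2 ✓
C9: sp3
6 carbons are sp2.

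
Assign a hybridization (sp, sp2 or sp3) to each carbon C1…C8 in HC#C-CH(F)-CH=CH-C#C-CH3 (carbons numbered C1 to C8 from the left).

C1 sp, C2 sp, C3 sp3, C4 sp2, C5 sp2, C6 sp, C7 sp, C8 sp3

C1 has 2 σ bonds, plus two π bonds: steric number 2 → sp.
C2 has 2 σ bonds, plus two π bonds: steric number 2 → sp.
C3 (4 σ bonds) has steric number 4: sp3.
C4 is sp2: 3 σ bonds, plus one π bond, 3 electron-density regions.
C5 carries 3 σ bonds, plus one π bond, giving a steric number of 3, so it is sp2.
C6: 2 σ bonds, plus two π bonds — 2 electron domains, sp.
C7: 2 σ bonds, plus two π bonds — 2 electron domains, sp.
C8 carries 4 σ bonds, giving a steric number of 4, so it is sp3.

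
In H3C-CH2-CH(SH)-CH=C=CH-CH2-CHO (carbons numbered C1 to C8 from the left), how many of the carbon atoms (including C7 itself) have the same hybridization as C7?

C7 is sp3 (only σ bonds).
C1: sp3 ✓
C2: sp3 ✓
C3: sp3 ✓
C4: sp2
C5: sp
C6: sp2
C7: sp3 ✓
C8: sp2
4 carbons are sp3.

4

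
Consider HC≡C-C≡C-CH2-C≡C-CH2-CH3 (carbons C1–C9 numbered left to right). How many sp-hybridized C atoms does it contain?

6

C1: sp ✓
C2: sp ✓
C3: sp ✓
C4: sp ✓
C5: sp3
C6: sp ✓
C7: sp ✓
C8: sp3
C9: sp3
C1, C2, C3, C4, C6, C7 → 6 sp carbons.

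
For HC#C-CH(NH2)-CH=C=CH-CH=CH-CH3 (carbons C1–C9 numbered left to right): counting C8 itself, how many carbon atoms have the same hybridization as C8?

C8 is sp2 (one π bond).
C1: sp
C2: sp
C3: sp3
C4: sp2 ✓
C5: sp
C6: sp2 ✓
C7: sp2 ✓
C8: sp2 ✓
C9: sp3
4 carbons are sp2.

4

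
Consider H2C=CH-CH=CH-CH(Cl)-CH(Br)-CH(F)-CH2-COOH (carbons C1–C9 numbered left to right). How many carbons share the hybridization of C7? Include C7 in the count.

4

C7 is sp3 (only σ bonds).
C1: sp2
C2: sp2
C3: sp2
C4: sp2
C5: sp3 ✓
C6: sp3 ✓
C7: sp3 ✓
C8: sp3 ✓
C9: sp2
4 carbons are sp3.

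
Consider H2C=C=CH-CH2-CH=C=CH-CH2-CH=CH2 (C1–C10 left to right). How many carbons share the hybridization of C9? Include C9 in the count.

6

C9 is sp2 (one π bond).
C1: sp2 ✓
C2: sp
C3: sp2 ✓
C4: sp3
C5: sp2 ✓
C6: sp
C7: sp2 ✓
C8: sp3
C9: sp2 ✓
C10: sp2 ✓
6 carbons are sp2.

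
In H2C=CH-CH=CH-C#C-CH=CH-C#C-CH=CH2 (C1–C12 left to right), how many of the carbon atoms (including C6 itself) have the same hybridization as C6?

C6 is sp (two π bonds).
C1: sp2
C2: sp2
C3: sp2
C4: sp2
C5: sp ✓
C6: sp ✓
C7: sp2
C8: sp2
C9: sp ✓
C10: sp ✓
C11: sp2
C12: sp2
4 carbons are sp.

4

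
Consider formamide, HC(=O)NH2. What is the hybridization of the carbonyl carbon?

The carbonyl carbon has 3 σ bonds, plus one π bond: steric number 3 → sp2.

sp^2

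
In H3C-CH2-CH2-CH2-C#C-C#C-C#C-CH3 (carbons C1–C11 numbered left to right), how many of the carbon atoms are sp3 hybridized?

C1: sp3 ✓
C2: sp3 ✓
C3: sp3 ✓
C4: sp3 ✓
C5: sp
C6: sp
C7: sp
C8: sp
C9: sp
C10: sp
C11: sp3 ✓
C1, C2, C3, C4, C11 → 5 sp3 carbons.

5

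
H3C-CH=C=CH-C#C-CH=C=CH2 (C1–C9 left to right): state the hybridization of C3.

C3: 2 σ bonds, plus two π bonds; 2 regions of electron density → sp.

sp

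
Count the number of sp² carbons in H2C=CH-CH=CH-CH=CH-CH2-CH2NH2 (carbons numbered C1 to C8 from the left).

6

C1: sp2 ✓
C2: sp2 ✓
C3: sp2 ✓
C4: sp2 ✓
C5: sp2 ✓
C6: sp2 ✓
C7: sp3
C8: sp3
C1, C2, C3, C4, C5, C6 → 6 sp2 carbons.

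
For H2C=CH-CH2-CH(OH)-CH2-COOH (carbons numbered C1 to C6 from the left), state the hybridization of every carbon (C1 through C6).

C1: 3 σ bonds, plus one π bond; 3 regions of electron density → sp2.
C2: 3 σ bonds, plus one π bond; 3 regions of electron density → sp2.
C3 carries 4 σ bonds, giving a steric number of 4, so it is sp3.
C4 carries 4 σ bonds, giving a steric number of 4, so it is sp3.
C5 (4 σ bonds) has steric number 4: sp3.
C6: 3 σ bonds, plus one π bond — 3 electron domains, sp2.

C1 sp2, C2 sp2, C3 sp3, C4 sp3, C5 sp3, C6 sp2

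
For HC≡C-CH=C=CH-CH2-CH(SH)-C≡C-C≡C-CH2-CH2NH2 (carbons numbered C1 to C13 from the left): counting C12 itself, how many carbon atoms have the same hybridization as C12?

4

C12 is sp3 (only σ bonds).
C1: sp
C2: sp
C3: sp2
C4: sp
C5: sp2
C6: sp3 ✓
C7: sp3 ✓
C8: sp
C9: sp
C10: sp
C11: sp
C12: sp3 ✓
C13: sp3 ✓
4 carbons are sp3.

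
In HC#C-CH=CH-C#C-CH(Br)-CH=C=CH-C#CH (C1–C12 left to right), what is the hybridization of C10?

C10: 3 σ bonds, plus one π bond; 3 regions of electron density → sp2.

sp2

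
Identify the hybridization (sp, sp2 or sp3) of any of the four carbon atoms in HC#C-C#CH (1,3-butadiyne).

sp

Every carbon is part of a C≡C triple bond: two σ regions → sp.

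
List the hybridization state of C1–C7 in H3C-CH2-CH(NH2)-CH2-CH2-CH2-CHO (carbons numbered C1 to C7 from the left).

C1 sp3, C2 sp3, C3 sp3, C4 sp3, C5 sp3, C6 sp3, C7 sp2

C1 carries 4 σ bonds, giving a steric number of 4, so it is sp3.
C2 carries 4 σ bonds, giving a steric number of 4, so it is sp3.
C3 (4 σ bonds) has steric number 4: sp3.
C4 has 4 σ bonds: steric number 4 → sp3.
C5: 4 σ bonds — 4 electron domains, sp3.
C6: 4 σ bonds; 4 regions of electron density → sp3.
C7 — 3 σ bonds, plus one π bond. Steric number 3, so sp2.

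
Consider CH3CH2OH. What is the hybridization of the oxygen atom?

sp^3

The oxygen atom (2 σ bonds and 2 lone pairs) has steric number 4: sp3.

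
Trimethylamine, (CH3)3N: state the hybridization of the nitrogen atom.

The nitrogen atom is sp3: 3 σ bonds and 1 lone pair, 4 electron-density regions.

sp^3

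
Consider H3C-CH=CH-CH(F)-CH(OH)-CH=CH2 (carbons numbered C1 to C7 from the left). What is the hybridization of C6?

sp²

C6 has 3 σ bonds, plus one π bond: steric number 3 → sp2.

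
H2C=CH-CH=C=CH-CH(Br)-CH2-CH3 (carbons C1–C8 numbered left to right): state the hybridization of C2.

C2: 3 σ bonds, plus one π bond; 3 regions of electron density → sp2.

sp^2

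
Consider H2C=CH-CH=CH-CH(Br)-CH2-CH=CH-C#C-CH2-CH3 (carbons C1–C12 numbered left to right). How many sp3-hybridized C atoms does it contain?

C1: sp2
C2: sp2
C3: sp2
C4: sp2
C5: sp3 ✓
C6: sp3 ✓
C7: sp2
C8: sp2
C9: sp
C10: sp
C11: sp3 ✓
C12: sp3 ✓
C5, C6, C11, C12 → 4 sp3 carbons.

4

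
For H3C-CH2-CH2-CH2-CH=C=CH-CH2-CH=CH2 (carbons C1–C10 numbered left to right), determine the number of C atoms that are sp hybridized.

1

C1: sp3
C2: sp3
C3: sp3
C4: sp3
C5: sp2
C6: sp ✓
C7: sp2
C8: sp3
C9: sp2
C10: sp2
C6 → 1 sp carbon.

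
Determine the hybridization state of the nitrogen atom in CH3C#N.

sp

N has one σ bond and one lone pair: steric number 2 → sp.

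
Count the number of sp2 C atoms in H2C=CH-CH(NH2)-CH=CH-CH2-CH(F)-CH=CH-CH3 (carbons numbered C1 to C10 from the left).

C1: sp2 ✓
C2: sp2 ✓
C3: sp3
C4: sp2 ✓
C5: sp2 ✓
C6: sp3
C7: sp3
C8: sp2 ✓
C9: sp2 ✓
C10: sp3
C1, C2, C4, C5, C8, C9 → 6 sp2 carbons.

6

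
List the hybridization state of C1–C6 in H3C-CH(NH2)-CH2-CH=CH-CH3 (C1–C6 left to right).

C1 sp3, C2 sp3, C3 sp3, C4 sp2, C5 sp2, C6 sp3

C1 (4 σ bonds) has steric number 4: sp3.
C2 (4 σ bonds) has steric number 4: sp3.
C3: 4 σ bonds — 4 electron domains, sp3.
C4 (3 σ bonds, plus one π bond) has steric number 3: sp2.
C5 has 3 σ bonds, plus one π bond: steric number 3 → sp2.
C6 is sp3: 4 σ bonds, 4 electron-density regions.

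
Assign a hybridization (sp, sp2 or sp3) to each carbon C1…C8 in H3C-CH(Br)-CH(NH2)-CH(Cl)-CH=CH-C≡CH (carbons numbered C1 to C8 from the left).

C1 sp3, C2 sp3, C3 sp3, C4 sp3, C5 sp2, C6 sp2, C7 sp, C8 sp

C1 — 4 σ bonds. Steric number 4, so sp3.
C2 (4 σ bonds) has steric number 4: sp3.
C3: 4 σ bonds — 4 electron domains, sp3.
C4: 4 σ bonds — 4 electron domains, sp3.
C5 (3 σ bonds, plus one π bond) has steric number 3: sp2.
C6: 3 σ bonds, plus one π bond — 3 electron domains, sp2.
C7: 2 σ bonds, plus two π bonds; 2 regions of electron density → sp.
C8 — 2 σ bonds, plus two π bonds. Steric number 2, so sp.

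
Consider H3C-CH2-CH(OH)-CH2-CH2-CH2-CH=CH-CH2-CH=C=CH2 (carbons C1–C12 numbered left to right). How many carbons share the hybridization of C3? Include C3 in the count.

C3 is sp3 (only σ bonds).
C1: sp3 ✓
C2: sp3 ✓
C3: sp3 ✓
C4: sp3 ✓
C5: sp3 ✓
C6: sp3 ✓
C7: sp2
C8: sp2
C9: sp3 ✓
C10: sp2
C11: sp
C12: sp2
7 carbons are sp3.

7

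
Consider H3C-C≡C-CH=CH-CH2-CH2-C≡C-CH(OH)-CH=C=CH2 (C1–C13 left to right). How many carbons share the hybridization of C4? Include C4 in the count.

4

C4 is sp2 (one π bond).
C1: sp3
C2: sp
C3: sp
C4: sp2 ✓
C5: sp2 ✓
C6: sp3
C7: sp3
C8: sp
C9: sp
C10: sp3
C11: sp2 ✓
C12: sp
C13: sp2 ✓
4 carbons are sp2.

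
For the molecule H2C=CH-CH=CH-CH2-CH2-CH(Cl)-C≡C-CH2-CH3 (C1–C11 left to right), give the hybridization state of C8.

sp

C8 — 2 σ bonds, plus two π bonds. Steric number 2, so sp.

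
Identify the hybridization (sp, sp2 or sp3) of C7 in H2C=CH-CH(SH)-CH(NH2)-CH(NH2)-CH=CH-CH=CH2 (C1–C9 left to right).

sp²

C7 (3 σ bonds, plus one π bond) has steric number 3: sp2.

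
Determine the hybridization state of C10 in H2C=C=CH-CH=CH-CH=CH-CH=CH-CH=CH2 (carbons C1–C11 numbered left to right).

sp^2

C10 (3 σ bonds, plus one π bond) has steric number 3: sp2.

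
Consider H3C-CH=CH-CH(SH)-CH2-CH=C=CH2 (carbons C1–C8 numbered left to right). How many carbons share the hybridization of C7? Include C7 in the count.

1

C7 is sp (two π bonds).
C1: sp3
C2: sp2
C3: sp2
C4: sp3
C5: sp3
C6: sp2
C7: sp ✓
C8: sp2
1 carbon is sp.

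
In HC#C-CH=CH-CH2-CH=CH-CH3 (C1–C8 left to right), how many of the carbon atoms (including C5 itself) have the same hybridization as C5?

C5 is sp3 (only σ bonds).
C1: sp
C2: sp
C3: sp2
C4: sp2
C5: sp3 ✓
C6: sp2
C7: sp2
C8: sp3 ✓
2 carbons are sp3.

2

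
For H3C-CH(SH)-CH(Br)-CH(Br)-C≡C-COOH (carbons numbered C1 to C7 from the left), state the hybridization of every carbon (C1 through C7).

C1 carries 4 σ bonds, giving a steric number of 4, so it is sp3.
C2 has 4 σ bonds: steric number 4 → sp3.
C3: 4 σ bonds; 4 regions of electron density → sp3.
C4 is sp3: 4 σ bonds, 4 electron-density regions.
C5 (2 σ bonds, plus two π bonds) has steric number 2: sp.
C6 — 2 σ bonds, plus two π bonds. Steric number 2, so sp.
C7: 3 σ bonds, plus one π bond; 3 regions of electron density → sp2.

C1 sp3, C2 sp3, C3 sp3, C4 sp3, C5 sp, C6 sp, C7 sp2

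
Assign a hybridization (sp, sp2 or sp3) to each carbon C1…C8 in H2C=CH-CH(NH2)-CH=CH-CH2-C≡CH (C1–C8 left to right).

C1 carries 3 σ bonds, plus one π bond, giving a steric number of 3, so it is sp2.
C2: 3 σ bonds, plus one π bond; 3 regions of electron density → sp2.
C3 has 4 σ bonds: steric number 4 → sp3.
C4 has 3 σ bonds, plus one π bond: steric number 3 → sp2.
C5 (3 σ bonds, plus one π bond) has steric number 3: sp2.
C6 (4 σ bonds) has steric number 4: sp3.
C7 has 2 σ bonds, plus two π bonds: steric number 2 → sp.
C8 — 2 σ bonds, plus two π bonds. Steric number 2, so sp.

C1 sp2, C2 sp2, C3 sp3, C4 sp2, C5 sp2, C6 sp3, C7 sp, C8 sp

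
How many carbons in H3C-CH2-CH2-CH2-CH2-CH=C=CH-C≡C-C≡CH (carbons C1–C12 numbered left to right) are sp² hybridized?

2

C1: sp3
C2: sp3
C3: sp3
C4: sp3
C5: sp3
C6: sp2 ✓
C7: sp
C8: sp2 ✓
C9: sp
C10: sp
C11: sp
C12: sp
C6, C8 → 2 sp2 carbons.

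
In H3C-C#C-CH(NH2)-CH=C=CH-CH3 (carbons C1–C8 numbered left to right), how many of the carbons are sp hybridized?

3

C1: sp3
C2: sp ✓
C3: sp ✓
C4: sp3
C5: sp2
C6: sp ✓
C7: sp2
C8: sp3
C2, C3, C6 → 3 sp carbons.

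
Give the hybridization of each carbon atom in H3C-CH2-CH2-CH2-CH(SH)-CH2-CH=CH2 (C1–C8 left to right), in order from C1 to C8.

C1: 4 σ bonds — 4 electron domains, sp3.
C2 is sp3: 4 σ bonds, 4 electron-density regions.
C3: 4 σ bonds; 4 regions of electron density → sp3.
C4 — 4 σ bonds. Steric number 4, so sp3.
C5 carries 4 σ bonds, giving a steric number of 4, so it is sp3.
C6 (4 σ bonds) has steric number 4: sp3.
C7 — 3 σ bonds, plus one π bond. Steric number 3, so sp2.
C8: 3 σ bonds, plus one π bond; 3 regions of electron density → sp2.

C1 sp3, C2 sp3, C3 sp3, C4 sp3, C5 sp3, C6 sp3, C7 sp2, C8 sp2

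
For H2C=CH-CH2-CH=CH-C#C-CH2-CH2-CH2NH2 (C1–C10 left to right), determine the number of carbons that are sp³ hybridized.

4

C1: sp2
C2: sp2
C3: sp3 ✓
C4: sp2
C5: sp2
C6: sp
C7: sp
C8: sp3 ✓
C9: sp3 ✓
C10: sp3 ✓
C3, C8, C9, C10 → 4 sp3 carbons.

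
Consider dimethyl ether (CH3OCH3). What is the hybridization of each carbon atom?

Each carbon atom carries 4 σ bonds, giving a steric number of 4, so it is sp3.

sp3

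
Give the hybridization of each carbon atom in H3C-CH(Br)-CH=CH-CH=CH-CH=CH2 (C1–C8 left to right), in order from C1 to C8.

C1 sp3, C2 sp3, C3 sp2, C4 sp2, C5 sp2, C6 sp2, C7 sp2, C8 sp2

C1 is sp3: 4 σ bonds, 4 electron-density regions.
C2 has 4 σ bonds: steric number 4 → sp3.
C3 — 3 σ bonds, plus one π bond. Steric number 3, so sp2.
C4: 3 σ bonds, plus one π bond — 3 electron domains, sp2.
C5 has 3 σ bonds, plus one π bond: steric number 3 → sp2.
C6: 3 σ bonds, plus one π bond — 3 electron domains, sp2.
C7 carries 3 σ bonds, plus one π bond, giving a steric number of 3, so it is sp2.
C8 — 3 σ bonds, plus one π bond. Steric number 3, so sp2.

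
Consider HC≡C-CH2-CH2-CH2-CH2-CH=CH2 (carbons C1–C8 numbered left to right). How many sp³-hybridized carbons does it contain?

4

C1: sp
C2: sp
C3: sp3 ✓
C4: sp3 ✓
C5: sp3 ✓
C6: sp3 ✓
C7: sp2
C8: sp2
C3, C4, C5, C6 → 4 sp3 carbons.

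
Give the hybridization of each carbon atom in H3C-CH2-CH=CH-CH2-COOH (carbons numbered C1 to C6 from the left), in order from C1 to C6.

C1 carries 4 σ bonds, giving a steric number of 4, so it is sp3.
C2 carries 4 σ bonds, giving a steric number of 4, so it is sp3.
C3 is sp2: 3 σ bonds, plus one π bond, 3 electron-density regions.
C4 — 3 σ bonds, plus one π bond. Steric number 3, so sp2.
C5: 4 σ bonds; 4 regions of electron density → sp3.
C6 (3 σ bonds, plus one π bond) has steric number 3: sp2.

C1 sp3, C2 sp3, C3 sp2, C4 sp2, C5 sp3, C6 sp2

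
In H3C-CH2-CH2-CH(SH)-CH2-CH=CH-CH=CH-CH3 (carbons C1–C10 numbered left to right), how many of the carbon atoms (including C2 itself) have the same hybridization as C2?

C2 is sp3 (only σ bonds).
C1: sp3 ✓
C2: sp3 ✓
C3: sp3 ✓
C4: sp3 ✓
C5: sp3 ✓
C6: sp2
C7: sp2
C8: sp2
C9: sp2
C10: sp3 ✓
6 carbons are sp3.

6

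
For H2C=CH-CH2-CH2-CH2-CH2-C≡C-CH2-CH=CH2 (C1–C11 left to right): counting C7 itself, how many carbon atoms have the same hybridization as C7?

2

C7 is sp (two π bonds).
C1: sp2
C2: sp2
C3: sp3
C4: sp3
C5: sp3
C6: sp3
C7: sp ✓
C8: sp ✓
C9: sp3
C10: sp2
C11: sp2
2 carbons are sp.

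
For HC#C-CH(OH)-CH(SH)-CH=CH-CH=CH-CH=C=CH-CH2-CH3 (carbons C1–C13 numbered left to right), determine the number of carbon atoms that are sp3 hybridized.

4

C1: sp
C2: sp
C3: sp3 ✓
C4: sp3 ✓
C5: sp2
C6: sp2
C7: sp2
C8: sp2
C9: sp2
C10: sp
C11: sp2
C12: sp3 ✓
C13: sp3 ✓
C3, C4, C12, C13 → 4 sp3 carbons.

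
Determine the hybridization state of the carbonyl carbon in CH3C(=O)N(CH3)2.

The carbonyl carbon (3 σ bonds, plus one π bond) has steric number 3: sp2.

sp2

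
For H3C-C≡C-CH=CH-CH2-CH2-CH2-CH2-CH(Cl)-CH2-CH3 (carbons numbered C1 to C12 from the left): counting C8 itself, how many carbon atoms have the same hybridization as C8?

8

C8 is sp3 (only σ bonds).
C1: sp3 ✓
C2: sp
C3: sp
C4: sp2
C5: sp2
C6: sp3 ✓
C7: sp3 ✓
C8: sp3 ✓
C9: sp3 ✓
C10: sp3 ✓
C11: sp3 ✓
C12: sp3 ✓
8 carbons are sp3.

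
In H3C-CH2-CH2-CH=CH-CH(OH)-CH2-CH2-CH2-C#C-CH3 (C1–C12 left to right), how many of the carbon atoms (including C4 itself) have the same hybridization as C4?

C4 is sp2 (one π bond).
C1: sp3
C2: sp3
C3: sp3
C4: sp2 ✓
C5: sp2 ✓
C6: sp3
C7: sp3
C8: sp3
C9: sp3
C10: sp
C11: sp
C12: sp3
2 carbons are sp2.

2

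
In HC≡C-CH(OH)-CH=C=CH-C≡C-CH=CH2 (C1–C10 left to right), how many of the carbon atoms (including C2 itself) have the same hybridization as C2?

C2 is sp (two π bonds).
C1: sp ✓
C2: sp ✓
C3: sp3
C4: sp2
C5: sp ✓
C6: sp2
C7: sp ✓
C8: sp ✓
C9: sp2
C10: sp2
5 carbons are sp.

5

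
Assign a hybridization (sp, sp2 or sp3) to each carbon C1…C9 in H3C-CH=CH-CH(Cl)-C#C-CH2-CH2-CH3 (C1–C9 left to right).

C1: 4 σ bonds — 4 electron domains, sp3.
C2 — 3 σ bonds, plus one π bond. Steric number 3, so sp2.
C3 has 3 σ bonds, plus one π bond: steric number 3 → sp2.
C4 (4 σ bonds) has steric number 4: sp3.
C5 — 2 σ bonds, plus two π bonds. Steric number 2, so sp.
C6 is sp: 2 σ bonds, plus two π bonds, 2 electron-density regions.
C7 — 4 σ bonds. Steric number 4, so sp3.
C8 has 4 σ bonds: steric number 4 → sp3.
C9: 4 σ bonds — 4 electron domains, sp3.

C1 sp3, C2 sp2, C3 sp2, C4 sp3, C5 sp, C6 sp, C7 sp3, C8 sp3, C9 sp3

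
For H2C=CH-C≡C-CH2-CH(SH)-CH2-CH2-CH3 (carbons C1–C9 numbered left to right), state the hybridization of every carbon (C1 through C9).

C1 has 3 σ bonds, plus one π bond: steric number 3 → sp2.
C2 has 3 σ bonds, plus one π bond: steric number 3 → sp2.
C3 carries 2 σ bonds, plus two π bonds, giving a steric number of 2, so it is sp.
C4 carries 2 σ bonds, plus two π bonds, giving a steric number of 2, so it is sp.
C5 (4 σ bonds) has steric number 4: sp3.
C6: 4 σ bonds — 4 electron domains, sp3.
C7 — 4 σ bonds. Steric number 4, so sp3.
C8 has 4 σ bonds: steric number 4 → sp3.
C9 (4 σ bonds) has steric number 4: sp3.

C1 sp2, C2 sp2, C3 sp, C4 sp, C5 sp3, C6 sp3, C7 sp3, C8 sp3, C9 sp3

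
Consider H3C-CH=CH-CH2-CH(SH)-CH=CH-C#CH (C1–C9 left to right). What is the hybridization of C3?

C3 carries 3 σ bonds, plus one π bond, giving a steric number of 3, so it is sp2.

sp²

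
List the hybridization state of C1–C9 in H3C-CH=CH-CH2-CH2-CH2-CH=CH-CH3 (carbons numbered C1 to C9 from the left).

C1 (4 σ bonds) has steric number 4: sp3.
C2: 3 σ bonds, plus one π bond; 3 regions of electron density → sp2.
C3 has 3 σ bonds, plus one π bond: steric number 3 → sp2.
C4 is sp3: 4 σ bonds, 4 electron-density regions.
C5 (4 σ bonds) has steric number 4: sp3.
C6: 4 σ bonds — 4 electron domains, sp3.
C7: 3 σ bonds, plus one π bond — 3 electron domains, sp2.
C8 has 3 σ bonds, plus one π bond: steric number 3 → sp2.
C9 has 4 σ bonds: steric number 4 → sp3.

C1 sp3, C2 sp2, C3 sp2, C4 sp3, C5 sp3, C6 sp3, C7 sp2, C8 sp2, C9 sp3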